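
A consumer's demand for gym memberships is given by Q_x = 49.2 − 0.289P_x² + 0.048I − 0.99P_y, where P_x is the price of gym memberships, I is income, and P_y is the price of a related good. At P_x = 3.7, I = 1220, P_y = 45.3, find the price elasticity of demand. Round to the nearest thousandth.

-0.134

Q_x = 49.2 − 0.289(3.7)² + 0.048(1220) − 0.99(45.3) = 49.2 − 3.9564 + 58.56 − 44.847 = 58.9566.
∂Q_x/∂P_x = −2·0.289·P_x = -2.1386, so E_p = -2.1386·(3.7/58.9566) ≈ -0.134.
|E_p| < 1: demand is inelastic.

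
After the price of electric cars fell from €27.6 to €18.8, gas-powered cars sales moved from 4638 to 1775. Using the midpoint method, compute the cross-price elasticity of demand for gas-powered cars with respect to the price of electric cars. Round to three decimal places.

2.354

%ΔQ_x = (1775 − 4638)/[(4638+1775)/2] = -2863/3206.5 ≈ -0.8929.
%ΔP_y = (18.8 − 27.6)/[(27.6+18.8)/2] ≈ -0.3793.
E_xy = -0.8929/-0.3793 ≈ 2.354.
E_xy > 0, so gas-powered cars and electric cars are substitutes.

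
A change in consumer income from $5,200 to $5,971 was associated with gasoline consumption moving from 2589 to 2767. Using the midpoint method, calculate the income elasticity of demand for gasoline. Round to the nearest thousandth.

%ΔQ = (2767 − 2589)/[(2589+2767)/2] = 178/2678 ≈ 0.0665.
%ΔI = (5,971 − 5,200)/[(5,200+5,971)/2] = 771/5585.5 ≈ 0.1380.
E_I = %ΔQ/%ΔI ≈ 0.482.
E_I ∈ (0,1): normal good (necessity).

0.482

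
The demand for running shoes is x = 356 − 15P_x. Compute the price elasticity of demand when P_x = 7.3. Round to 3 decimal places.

At P_x = 7.3, x = 246.5.
dx/dP_x = −15.
Point elasticity E = (dx/dP_x)·(P_x/x) = -15 × 7.3/246.5 ≈ -0.444.
|E| < 1, so demand is inelastic at this price.

-0.444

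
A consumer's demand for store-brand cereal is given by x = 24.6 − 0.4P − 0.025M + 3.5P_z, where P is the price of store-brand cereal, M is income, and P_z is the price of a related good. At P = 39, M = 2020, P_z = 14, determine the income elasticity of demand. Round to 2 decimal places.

-6.73

x = 24.6 − 0.4(39) − 0.025(2020) + 3.5(14) = 24.6 − 15.6 − 50.5 + 49 = 7.5.
∂x/∂M = −0.025, so E_I = -0.025·(2020/7.5) ≈ -6.73.
E_I < 0: inferior good.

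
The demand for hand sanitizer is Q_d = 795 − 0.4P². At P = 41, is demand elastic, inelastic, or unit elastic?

elastic

At P = 41, Q_d = 122.6.
dQ_d/dP = −2·0.4·P = −32.8.
Point elasticity E = (dQ_d/dP)·(P/Q_d) = -32.8 × 41/122.6 ≈ -10.969.
|E| ≈ 10.969 > 1, so demand is elastic.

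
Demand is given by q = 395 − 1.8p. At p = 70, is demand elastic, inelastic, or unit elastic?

inelastic

At p = 70, q = 269.
dq/dp = −1.8.
Point elasticity E = (dq/dp)·(p/q) = -1.8 × 70/269 ≈ -0.468.
|E| ≈ 0.468 < 1, so demand is inelastic.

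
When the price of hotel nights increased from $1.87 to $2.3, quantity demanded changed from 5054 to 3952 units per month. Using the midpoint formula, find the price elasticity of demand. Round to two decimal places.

-1.19

%ΔQ = (3952 − 5054)/[(5054 + 3952)/2] = -1102/4503 ≈ -0.2447.
%Δp = (2.3 − 1.87)/[(1.87 + 2.3)/2] = 0.43/2.085 ≈ 0.2062.
Arc elasticity E = %ΔQ/%Δp ≈ -0.2447/0.2062 ≈ -1.19.
|E| > 1: demand is elastic over this range.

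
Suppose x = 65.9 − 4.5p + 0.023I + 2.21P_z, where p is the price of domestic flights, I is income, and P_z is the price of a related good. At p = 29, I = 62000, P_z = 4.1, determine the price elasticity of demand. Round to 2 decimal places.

Evaluating quantity at (p, I, P_z) gives x = 65.9 − 4.5(29) + 0.023(62000) + 2.21(4.1) = 65.9 − 130.5 + 1426 + 9.061 = 1370.461.
∂x/∂p = −4.5, so E_p = (−4.5)·(29/1370.461) ≈ -0.10.
|E_p| < 1: demand is inelastic.

-0.10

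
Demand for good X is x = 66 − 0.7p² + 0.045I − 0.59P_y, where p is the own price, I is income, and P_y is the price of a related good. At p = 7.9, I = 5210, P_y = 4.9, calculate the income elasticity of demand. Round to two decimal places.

First evaluate x: 66 − 0.7(7.9)² + 0.045(5210) − 0.59(4.9) = 66 − 43.687 + 234.45 − 2.891 = 253.872.
∂x/∂I = +0.045, so E_I = 0.045·(5210/253.872) ≈ 0.92.
E_I ∈ (0,1): normal good (necessity).

0.92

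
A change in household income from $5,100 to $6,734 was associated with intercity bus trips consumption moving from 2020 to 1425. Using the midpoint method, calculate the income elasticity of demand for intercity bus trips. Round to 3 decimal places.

%ΔQ = (1425 − 2020)/[(2020+1425)/2] = -595/1722.5 ≈ -0.3454.
%ΔI = (6,734 − 5,100)/[(5,100+6,734)/2] = 1634/5917 ≈ 0.2762.
E_I = %ΔQ/%ΔI ≈ -1.251.
E_I < 0: inferior good.

-1.251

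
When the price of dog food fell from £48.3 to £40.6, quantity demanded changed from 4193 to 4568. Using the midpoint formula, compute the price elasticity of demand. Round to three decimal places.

-0.494

%Δq = (4568 − 4193)/[(4193 + 4568)/2] = 375/4380.5 ≈ 0.0856.
%ΔP = (40.6 − 48.3)/[(48.3 + 40.6)/2] = -7.7/44.45 ≈ -0.1732.
Arc elasticity E = %Δq/%ΔP ≈ 0.0856/-0.1732 ≈ -0.494.
|E| < 1: demand is inelastic over this range.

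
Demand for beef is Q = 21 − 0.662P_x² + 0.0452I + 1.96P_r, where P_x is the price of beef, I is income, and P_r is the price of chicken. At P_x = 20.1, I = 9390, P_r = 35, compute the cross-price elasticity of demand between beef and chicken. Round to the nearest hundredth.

0.28

Evaluating quantity at (P_x, I, P_r) gives Q = 21 − 0.662(20.1)² + 0.0452(9390) + 1.96(35) = 21 − 267.4546 + 424.428 + 68.6 = 246.5734.
∂Q/∂P_r = +1.96, so E_xy = 1.96·(35/246.5734) ≈ 0.28.
E_xy > 0: the goods are substitutes.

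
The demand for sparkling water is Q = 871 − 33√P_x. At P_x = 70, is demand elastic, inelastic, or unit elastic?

inelastic

At P_x = 70, Q = 594.9022.
dQ/dP_x = −33/(2√P_x) = −33/(2·8.3666).
Point elasticity E = (dQ/dP_x)·(P_x/Q) = -1.9721 × 70/594.9022 ≈ -0.232.
|E| ≈ 0.232 < 1, so demand is inelastic.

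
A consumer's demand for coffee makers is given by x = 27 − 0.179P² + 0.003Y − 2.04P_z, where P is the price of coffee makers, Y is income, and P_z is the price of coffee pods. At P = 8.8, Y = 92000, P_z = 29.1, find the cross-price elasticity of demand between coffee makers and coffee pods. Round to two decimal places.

Substituting, x = 27 − 0.179(8.8)² + 0.003(92000) − 2.04(29.1) = 27 − 13.8618 + 276 − 59.364 = 229.7742.
∂x/∂P_z = −2.04, so E_xy = -2.04·(29.1/229.7742) ≈ -0.26.
E_xy < 0: the goods are complements.

-0.26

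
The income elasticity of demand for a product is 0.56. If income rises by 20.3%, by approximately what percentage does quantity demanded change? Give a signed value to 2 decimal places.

%ΔQ ≈ E × %ΔI = (0.56) × (20.3%) ≈ 11.37%.

11.37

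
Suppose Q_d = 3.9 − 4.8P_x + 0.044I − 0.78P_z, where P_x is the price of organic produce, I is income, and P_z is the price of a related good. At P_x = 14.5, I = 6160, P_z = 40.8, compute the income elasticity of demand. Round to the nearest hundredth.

First evaluate Q_d: 3.9 − 4.8(14.5) + 0.044(6160) − 0.78(40.8) = 3.9 − 69.6 + 271.04 − 31.824 = 173.516.
∂Q_d/∂I = +0.044, so E_I = 0.044·(6160/173.516) ≈ 1.56.
E_I > 1: normal good (luxury).

1.56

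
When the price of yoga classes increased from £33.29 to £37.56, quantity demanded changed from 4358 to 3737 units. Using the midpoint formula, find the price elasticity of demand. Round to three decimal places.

%ΔQ = (3737 − 4358)/[(4358 + 3737)/2] = -621/4047.5 ≈ -0.1534.
%Δp = (37.56 − 33.29)/[(33.29 + 37.56)/2] = 4.27/35.425 ≈ 0.1205.
Arc elasticity E = %ΔQ/%Δp ≈ -0.1534/0.1205 ≈ -1.273.
|E| > 1: demand is elastic over this range.

-1.273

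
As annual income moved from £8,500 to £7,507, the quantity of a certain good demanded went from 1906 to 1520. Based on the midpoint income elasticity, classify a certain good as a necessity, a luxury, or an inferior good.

%ΔQ = (1520 − 1906)/[(1906+1520)/2] = -386/1713 ≈ -0.2253.
%ΔY = (7,507 − 8,500)/[(8,500+7,507)/2] = -993/8003.5 ≈ -0.1241.
E_I = %ΔQ/%ΔY ≈ 1.816.
E_I > 1: normal good (luxury).

luxury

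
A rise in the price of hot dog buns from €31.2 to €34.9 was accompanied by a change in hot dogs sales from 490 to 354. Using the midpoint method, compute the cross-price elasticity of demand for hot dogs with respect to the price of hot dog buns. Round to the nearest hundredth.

-2.88

%ΔQ_x = (354 − 490)/[(490+354)/2] = -136/422 ≈ -0.3223.
%ΔP_y = (34.9 − 31.2)/[(31.2+34.9)/2] ≈ 0.1120.
E_xy = -0.3223/0.1120 ≈ -2.88.
E_xy < 0, so hot dogs and hot dog buns are complements.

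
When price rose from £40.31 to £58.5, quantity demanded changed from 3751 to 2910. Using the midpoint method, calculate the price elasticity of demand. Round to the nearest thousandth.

%Δq = (2910 − 3751)/[(3751 + 2910)/2] = -841/3330.5 ≈ -0.2525.
%ΔP = (58.5 − 40.31)/[(40.31 + 58.5)/2] = 18.19/49.405 ≈ 0.3682.
Arc elasticity E = %Δq/%ΔP ≈ -0.2525/0.3682 ≈ -0.686.
|E| < 1: demand is inelastic over this range.

-0.686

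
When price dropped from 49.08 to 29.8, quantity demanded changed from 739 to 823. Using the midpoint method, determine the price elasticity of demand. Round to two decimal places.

-0.22

%Δq = (823 − 739)/[(739 + 823)/2] = 84/781 ≈ 0.1076.
%ΔP = (29.8 − 49.08)/[(49.08 + 29.8)/2] = -19.28/39.44 ≈ -0.4888.
Arc elasticity E = %Δq/%ΔP ≈ 0.1076/-0.4888 ≈ -0.22.
|E| < 1: demand is inelastic over this range.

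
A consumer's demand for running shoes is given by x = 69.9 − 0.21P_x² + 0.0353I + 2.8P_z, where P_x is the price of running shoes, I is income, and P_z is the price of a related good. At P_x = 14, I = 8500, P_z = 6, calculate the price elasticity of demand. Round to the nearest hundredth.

x = 69.9 − 0.21(14)² + 0.0353(8500) + 2.8(6) = 69.9 − 41.16 + 300.05 + 16.8 = 345.59.
∂x/∂P_x = −2·0.21·P_x = -5.88, so E_p = -5.88·(14/345.59) ≈ -0.24.
|E_p| < 1: demand is inelastic.

-0.24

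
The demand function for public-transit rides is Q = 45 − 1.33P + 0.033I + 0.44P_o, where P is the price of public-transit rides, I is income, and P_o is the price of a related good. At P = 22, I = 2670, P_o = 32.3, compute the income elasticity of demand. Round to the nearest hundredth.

0.75

At the given point, Q = 45 − 1.33(22) + 0.033(2670) + 0.44(32.3) = 45 − 29.26 + 88.11 + 14.212 = 118.062.
∂Q/∂I = +0.033, so E_I = 0.033·(2670/118.062) ≈ 0.75.
E_I ∈ (0,1): normal good (necessity).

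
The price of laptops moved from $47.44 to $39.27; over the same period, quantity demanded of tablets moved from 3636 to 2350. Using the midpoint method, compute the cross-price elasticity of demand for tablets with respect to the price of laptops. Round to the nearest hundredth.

%ΔQ_x = (2350 − 3636)/[(3636+2350)/2] = -1286/2993 ≈ -0.4297.
%ΔP_y = (39.27 − 47.44)/[(47.44+39.27)/2] ≈ -0.1884.
E_xy = -0.4297/-0.1884 ≈ 2.28.
E_xy > 0, so tablets and laptops are substitutes.

2.28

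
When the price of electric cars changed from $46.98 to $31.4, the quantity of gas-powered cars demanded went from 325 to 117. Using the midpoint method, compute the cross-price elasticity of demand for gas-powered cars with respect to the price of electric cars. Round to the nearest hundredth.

%ΔQ_x = (117 − 325)/[(325+117)/2] = -208/221 ≈ -0.9412.
%ΔP_y = (31.4 − 46.98)/[(46.98+31.4)/2] ≈ -0.3976.
E_xy = -0.9412/-0.3976 ≈ 2.37.
E_xy > 0, so gas-powered cars and electric cars are substitutes.

2.37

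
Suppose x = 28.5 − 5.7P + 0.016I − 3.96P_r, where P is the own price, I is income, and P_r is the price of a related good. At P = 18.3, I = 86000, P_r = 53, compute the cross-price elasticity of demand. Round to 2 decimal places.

First evaluate x: 28.5 − 5.7(18.3) + 0.016(86000) − 3.96(53) = 28.5 − 104.31 + 1376 − 209.88 = 1090.31.
∂x/∂P_r = −3.96, so E_xy = -3.96·(53/1090.31) ≈ -0.19.
E_xy < 0: the goods are complements.

-0.19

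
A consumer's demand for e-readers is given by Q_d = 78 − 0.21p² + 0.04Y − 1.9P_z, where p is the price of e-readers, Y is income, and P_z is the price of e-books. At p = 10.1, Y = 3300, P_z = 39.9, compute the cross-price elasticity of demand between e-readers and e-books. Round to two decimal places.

-0.67

At the given point, Q_d = 78 − 0.21(10.1)² + 0.04(3300) − 1.9(39.9) = 78 − 21.4221 + 132 − 75.81 = 112.7679.
∂Q_d/∂P_z = −1.9, so E_xy = -1.9·(39.9/112.7679) ≈ -0.67.
E_xy < 0: the goods are complements.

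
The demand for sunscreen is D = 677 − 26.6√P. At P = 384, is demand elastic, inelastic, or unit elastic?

elastic

At P = 384, D = 155.7486.
dD/dP = −26.6/(2√P) = −26.6/(2·19.5959).
Point elasticity E = (dD/dP)·(P/D) = -0.6787 × 384/155.7486 ≈ -1.673.
|E| ≈ 1.673 > 1, so demand is elastic.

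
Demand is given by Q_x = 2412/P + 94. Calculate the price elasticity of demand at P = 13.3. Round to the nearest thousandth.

At P = 13.3, Q_x = 275.3534.
dQ_x/dP = −2412/P² = −13.6356.
Point elasticity E = (dQ_x/dP)·(P/Q_x) = -13.6356 × 13.3/275.3534 ≈ -0.659.
|E| < 1, so demand is inelastic at this price.

-0.659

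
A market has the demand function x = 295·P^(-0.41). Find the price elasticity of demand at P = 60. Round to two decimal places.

For a Cobb–Douglas (constant-elasticity) form x = A·P^α·…, the elasticity with respect to P equals the exponent α at every point.
Here the exponent on P is -0.41, so the price elasticity of demand is -0.41.

-0.41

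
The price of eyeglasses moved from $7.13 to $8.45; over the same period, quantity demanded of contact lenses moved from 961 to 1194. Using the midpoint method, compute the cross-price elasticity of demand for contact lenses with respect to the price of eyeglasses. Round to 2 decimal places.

%ΔQ_x = (1194 − 961)/[(961+1194)/2] = 233/1077.5 ≈ 0.2162.
%ΔP_y = (8.45 − 7.13)/[(7.13+8.45)/2] ≈ 0.1694.
E_xy = 0.2162/0.1694 ≈ 1.28.
E_xy > 0, so contact lenses and eyeglasses are substitutes.

1.28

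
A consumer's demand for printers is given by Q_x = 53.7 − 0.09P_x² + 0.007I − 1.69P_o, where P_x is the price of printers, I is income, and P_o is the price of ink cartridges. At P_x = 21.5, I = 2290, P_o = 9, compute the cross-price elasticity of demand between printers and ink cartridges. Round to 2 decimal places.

-1.18

At the given point, Q_x = 53.7 − 0.09(21.5)² + 0.007(2290) − 1.69(9) = 53.7 − 41.6025 + 16.03 − 15.21 = 12.9175.
∂Q_x/∂P_o = −1.69, so E_xy = -1.69·(9/12.9175) ≈ -1.18.
E_xy < 0: the goods are complements.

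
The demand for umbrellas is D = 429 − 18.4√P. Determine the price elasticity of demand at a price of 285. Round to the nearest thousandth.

At P = 285, D = 118.3722.
dD/dP = −18.4/(2√P) = −18.4/(2·16.8819).
Point elasticity E = (dD/dP)·(P/D) = -0.545 × 285/118.3722 ≈ -1.312.
|E| > 1, so demand is elastic at this price.

-1.312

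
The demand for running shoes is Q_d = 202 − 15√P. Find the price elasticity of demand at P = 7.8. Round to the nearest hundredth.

-0.13

At P = 7.8, Q_d = 160.1073.
dQ_d/dP = −15/(2√P) = −15/(2·2.7928).
Point elasticity E = (dQ_d/dP)·(P/Q_d) = -2.6854 × 7.8/160.1073 ≈ -0.13.
|E| < 1, so demand is inelastic at this price.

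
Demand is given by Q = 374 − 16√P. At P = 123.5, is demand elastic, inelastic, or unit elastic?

At P = 123.5, Q = 196.1911.
dQ/dP = −16/(2√P) = −16/(2·11.1131).
Point elasticity E = (dQ/dP)·(P/Q) = -0.7199 × 123.5/196.1911 ≈ -0.453.
|E| ≈ 0.453 < 1, so demand is inelastic.

inelastic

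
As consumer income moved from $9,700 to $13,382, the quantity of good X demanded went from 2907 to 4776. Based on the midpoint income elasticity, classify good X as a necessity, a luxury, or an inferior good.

luxury

%ΔQ = (4776 − 2907)/[(2907+4776)/2] = 1869/3841.5 ≈ 0.4865.
%ΔI = (13,382 − 9,700)/[(9,700+13,382)/2] = 3682/11541 ≈ 0.3190.
E_I = %ΔQ/%ΔI ≈ 1.525.
E_I > 1: normal good (luxury).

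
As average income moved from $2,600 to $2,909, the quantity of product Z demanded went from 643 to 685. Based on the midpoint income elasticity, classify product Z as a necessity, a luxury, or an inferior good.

necessity

%ΔQ = (685 − 643)/[(643+685)/2] = 42/664 ≈ 0.0633.
%ΔI = (2,909 − 2,600)/[(2,600+2,909)/2] = 309/2754.5 ≈ 0.1122.
E_I = %ΔQ/%ΔI ≈ 0.564.
E_I ∈ (0,1): normal good (necessity).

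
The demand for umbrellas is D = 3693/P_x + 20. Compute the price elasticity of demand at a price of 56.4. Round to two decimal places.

-0.77

At P_x = 56.4, D = 85.4787.
dD/dP_x = −3693/P_x² = −1.161.
Point elasticity E = (dD/dP_x)·(P_x/D) = -1.161 × 56.4/85.4787 ≈ -0.77.
|E| < 1, so demand is inelastic at this price.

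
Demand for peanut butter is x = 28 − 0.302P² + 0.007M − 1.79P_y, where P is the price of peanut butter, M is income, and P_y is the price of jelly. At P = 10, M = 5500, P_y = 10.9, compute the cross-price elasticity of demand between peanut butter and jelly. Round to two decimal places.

-1.16

x = 28 − 0.302(10)² + 0.007(5500) − 1.79(10.9) = 28 − 30.2 + 38.5 − 19.511 = 16.789.
∂x/∂P_y = −1.79, so E_xy = -1.79·(10.9/16.789) ≈ -1.16.
E_xy < 0: the goods are complements.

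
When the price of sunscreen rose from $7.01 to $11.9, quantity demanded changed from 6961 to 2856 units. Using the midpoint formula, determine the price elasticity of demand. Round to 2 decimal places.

-1.62

%Δq = (2856 − 6961)/[(6961 + 2856)/2] = -4105/4908.5 ≈ -0.8363.
%ΔP = (11.9 − 7.01)/[(7.01 + 11.9)/2] = 4.89/9.455 ≈ 0.5172.
Arc elasticity E = %Δq/%ΔP ≈ -0.8363/0.5172 ≈ -1.62.
|E| > 1: demand is elastic over this range.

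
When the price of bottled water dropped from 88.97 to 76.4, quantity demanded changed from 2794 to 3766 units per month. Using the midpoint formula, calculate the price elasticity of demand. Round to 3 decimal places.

%ΔQ = (3766 − 2794)/[(2794 + 3766)/2] = 972/3280 ≈ 0.2963.
%ΔP = (76.4 − 88.97)/[(88.97 + 76.4)/2] = -12.57/82.685 ≈ -0.1520.
Arc elasticity E = %ΔQ/%ΔP ≈ 0.2963/-0.1520 ≈ -1.949.
|E| > 1: demand is elastic over this range.

-1.949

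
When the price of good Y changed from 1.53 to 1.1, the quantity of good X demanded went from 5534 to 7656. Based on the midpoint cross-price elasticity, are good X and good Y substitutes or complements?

complements

%ΔQ_x = (7656 − 5534)/[(5534+7656)/2] = 2122/6595 ≈ 0.3218.
%ΔP_y = (1.1 − 1.53)/[(1.53+1.1)/2] ≈ -0.3270.
E_xy = 0.3218/-0.3270 ≈ -0.984.
E_xy < 0, so the goods are complements.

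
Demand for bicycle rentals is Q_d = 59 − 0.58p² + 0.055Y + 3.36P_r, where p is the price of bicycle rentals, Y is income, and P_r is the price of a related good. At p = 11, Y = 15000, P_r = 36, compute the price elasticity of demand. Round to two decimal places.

First evaluate Q_d: 59 − 0.58(11)² + 0.055(15000) + 3.36(36) = 59 − 70.18 + 825 + 120.96 = 934.78.
∂Q_d/∂p = −2·0.58·p = -12.76, so E_p = -12.76·(11/934.78) ≈ -0.15.
|E_p| < 1: demand is inelastic.

-0.15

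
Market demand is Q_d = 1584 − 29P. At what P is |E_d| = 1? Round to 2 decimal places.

27.31

For linear demand Q_d = a − bP, E = −bP/(a − bP). |E| = 1 ⇒ bP = a − bP ⇒ P = a/(2b).
P = 1584/(2·29) ≈ 27.31.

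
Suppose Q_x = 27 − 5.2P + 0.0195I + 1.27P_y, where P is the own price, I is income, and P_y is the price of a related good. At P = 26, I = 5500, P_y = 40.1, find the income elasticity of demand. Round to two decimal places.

2.15

Substituting, Q_x = 27 − 5.2(26) + 0.0195(5500) + 1.27(40.1) = 27 − 135.2 + 107.25 + 50.927 = 49.977.
∂Q_x/∂I = +0.0195, so E_I = 0.0195·(5500/49.977) ≈ 2.15.
E_I > 1: normal good (luxury).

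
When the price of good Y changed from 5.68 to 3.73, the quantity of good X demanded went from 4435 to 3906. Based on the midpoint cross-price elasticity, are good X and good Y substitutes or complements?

%ΔQ_x = (3906 − 4435)/[(4435+3906)/2] = -529/4170.5 ≈ -0.1268.
%ΔP_y = (3.73 − 5.68)/[(5.68+3.73)/2] ≈ -0.4145.
E_xy = -0.1268/-0.4145 ≈ 0.306.
E_xy > 0, so the goods are substitutes.

substitutes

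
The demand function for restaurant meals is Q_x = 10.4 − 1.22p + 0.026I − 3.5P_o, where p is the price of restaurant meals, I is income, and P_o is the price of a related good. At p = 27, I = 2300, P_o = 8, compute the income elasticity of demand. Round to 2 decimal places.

6.46

Q_x = 10.4 − 1.22(27) + 0.026(2300) − 3.5(8) = 10.4 − 32.94 + 59.8 − 28 = 9.26.
∂Q_x/∂I = +0.026, so E_I = 0.026·(2300/9.26) ≈ 6.46.
E_I > 1: normal good (luxury).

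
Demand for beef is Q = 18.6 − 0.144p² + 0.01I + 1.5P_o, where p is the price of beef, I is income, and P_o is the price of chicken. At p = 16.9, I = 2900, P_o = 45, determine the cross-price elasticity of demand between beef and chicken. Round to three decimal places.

Substituting, Q = 18.6 − 0.144(16.9)² + 0.01(2900) + 1.5(45) = 18.6 − 41.1278 + 29 + 67.5 = 73.9722.
∂Q/∂P_o = +1.5, so E_xy = 1.5·(45/73.9722) ≈ 0.913.
E_xy > 0: the goods are substitutes.

0.913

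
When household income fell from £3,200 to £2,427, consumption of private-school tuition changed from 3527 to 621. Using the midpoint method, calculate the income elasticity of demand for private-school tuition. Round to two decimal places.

%ΔQ = (621 − 3527)/[(3527+621)/2] = -2906/2074 ≈ -1.4012.
%ΔI = (2,427 − 3,200)/[(3,200+2,427)/2] = -773/2813.5 ≈ -0.2747.
E_I = %ΔQ/%ΔI ≈ 5.10.
E_I > 1: normal good (luxury).

5.10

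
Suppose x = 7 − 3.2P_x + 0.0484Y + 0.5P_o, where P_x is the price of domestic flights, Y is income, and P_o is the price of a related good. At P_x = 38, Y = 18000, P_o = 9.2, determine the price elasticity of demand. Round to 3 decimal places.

-0.160

At the given point, x = 7 − 3.2(38) + 0.0484(18000) + 0.5(9.2) = 7 − 121.6 + 871.2 + 4.6 = 761.2.
∂x/∂P_x = −3.2, so E_p = (−3.2)·(38/761.2) ≈ -0.160.
|E_p| < 1: demand is inelastic.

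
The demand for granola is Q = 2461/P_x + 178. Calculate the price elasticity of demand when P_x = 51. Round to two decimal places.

-0.21

At P_x = 51, Q = 226.2549.
dQ/dP_x = −2461/P_x² = −0.9462.
Point elasticity E = (dQ/dP_x)·(P_x/Q) = -0.9462 × 51/226.2549 ≈ -0.21.
|E| < 1, so demand is inelastic at this price.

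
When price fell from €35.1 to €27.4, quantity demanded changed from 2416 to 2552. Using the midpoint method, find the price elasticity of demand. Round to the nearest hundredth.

-0.22

%Δq = (2552 − 2416)/[(2416 + 2552)/2] = 136/2484 ≈ 0.0548.
%Δp = (27.4 − 35.1)/[(35.1 + 27.4)/2] = -7.7/31.25 ≈ -0.2464.
Arc elasticity E = %Δq/%Δp ≈ 0.0548/-0.2464 ≈ -0.22.
|E| < 1: demand is inelastic over this range.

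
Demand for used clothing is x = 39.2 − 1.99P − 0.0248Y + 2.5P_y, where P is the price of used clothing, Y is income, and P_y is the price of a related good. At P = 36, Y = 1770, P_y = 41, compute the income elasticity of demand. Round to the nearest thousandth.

At the given point, x = 39.2 − 1.99(36) − 0.0248(1770) + 2.5(41) = 39.2 − 71.64 − 43.896 + 102.5 = 26.164.
∂x/∂Y = −0.0248, so E_I = -0.0248·(1770/26.164) ≈ -1.678.
E_I < 0: inferior good.

-1.678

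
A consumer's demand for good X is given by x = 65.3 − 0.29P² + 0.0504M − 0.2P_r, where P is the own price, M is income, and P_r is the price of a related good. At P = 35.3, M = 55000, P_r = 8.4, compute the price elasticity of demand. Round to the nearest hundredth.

x = 65.3 − 0.29(35.3)² + 0.0504(55000) − 0.2(8.4) = 65.3 − 361.3661 + 2772 − 1.68 = 2474.2539.
∂x/∂P = −2·0.29·P = -20.474, so E_p = -20.474·(35.3/2474.2539) ≈ -0.29.
|E_p| < 1: demand is inelastic.

-0.29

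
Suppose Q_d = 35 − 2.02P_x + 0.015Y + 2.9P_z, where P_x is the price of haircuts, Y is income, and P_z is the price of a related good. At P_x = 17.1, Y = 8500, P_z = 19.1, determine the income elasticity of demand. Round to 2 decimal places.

0.70

Evaluating quantity at (P_x, Y, P_z) gives Q_d = 35 − 2.02(17.1) + 0.015(8500) + 2.9(19.1) = 35 − 34.542 + 127.5 + 55.39 = 183.348.
∂Q_d/∂Y = +0.015, so E_I = 0.015·(8500/183.348) ≈ 0.70.
E_I ∈ (0,1): normal good (necessity).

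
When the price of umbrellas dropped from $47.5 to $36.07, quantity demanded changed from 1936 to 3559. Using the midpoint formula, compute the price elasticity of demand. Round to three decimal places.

-2.160

%ΔQ = (3559 − 1936)/[(1936 + 3559)/2] = 1623/2747.5 ≈ 0.5907.
%ΔP = (36.07 − 47.5)/[(47.5 + 36.07)/2] = -11.43/41.785 ≈ -0.2735.
Arc elasticity E = %ΔQ/%ΔP ≈ 0.5907/-0.2735 ≈ -2.160.
|E| > 1: demand is elastic over this range.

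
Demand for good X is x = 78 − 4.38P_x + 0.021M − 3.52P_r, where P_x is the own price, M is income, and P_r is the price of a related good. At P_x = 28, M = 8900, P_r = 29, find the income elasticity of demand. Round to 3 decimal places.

4.652

First evaluate x: 78 − 4.38(28) + 0.021(8900) − 3.52(29) = 78 − 122.64 + 186.9 − 102.08 = 40.18.
∂x/∂M = +0.021, so E_I = 0.021·(8900/40.18) ≈ 4.652.
E_I > 1: normal good (luxury).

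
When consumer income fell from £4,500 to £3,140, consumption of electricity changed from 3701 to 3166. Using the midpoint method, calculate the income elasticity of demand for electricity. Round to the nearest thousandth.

0.438

%ΔQ = (3166 − 3701)/[(3701+3166)/2] = -535/3433.5 ≈ -0.1558.
%ΔY = (3,140 − 4,500)/[(4,500+3,140)/2] = -1360/3820 ≈ -0.3560.
E_I = %ΔQ/%ΔY ≈ 0.438.
E_I ∈ (0,1): normal good (necessity).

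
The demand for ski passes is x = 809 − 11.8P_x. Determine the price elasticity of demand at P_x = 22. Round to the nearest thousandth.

-0.473

At P_x = 22, x = 549.4.
dx/dP_x = −11.8.
Point elasticity E = (dx/dP_x)·(P_x/x) = -11.8 × 22/549.4 ≈ -0.473.
|E| < 1, so demand is inelastic at this price.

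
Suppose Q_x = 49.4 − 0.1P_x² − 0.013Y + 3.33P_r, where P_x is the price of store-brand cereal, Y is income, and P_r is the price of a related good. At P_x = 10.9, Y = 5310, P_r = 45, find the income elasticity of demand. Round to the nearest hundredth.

At the given point, Q_x = 49.4 − 0.1(10.9)² − 0.013(5310) + 3.33(45) = 49.4 − 11.881 − 69.03 + 149.85 = 118.339.
∂Q_x/∂Y = −0.013, so E_I = -0.013·(5310/118.339) ≈ -0.58.
E_I < 0: inferior good.

-0.58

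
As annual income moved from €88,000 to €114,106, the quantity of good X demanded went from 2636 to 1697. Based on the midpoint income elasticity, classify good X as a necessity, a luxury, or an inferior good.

%ΔQ = (1697 − 2636)/[(2636+1697)/2] = -939/2166.5 ≈ -0.4334.
%ΔI = (114,106 − 88,000)/[(88,000+114,106)/2] = 26106/101053 ≈ 0.2583.
E_I = %ΔQ/%ΔI ≈ -1.678.
E_I < 0: inferior good.

inferior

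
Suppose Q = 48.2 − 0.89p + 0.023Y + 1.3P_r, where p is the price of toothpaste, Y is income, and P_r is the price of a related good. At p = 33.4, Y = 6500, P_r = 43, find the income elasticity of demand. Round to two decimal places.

Q = 48.2 − 0.89(33.4) + 0.023(6500) + 1.3(43) = 48.2 − 29.726 + 149.5 + 55.9 = 223.874.
∂Q/∂Y = +0.023, so E_I = 0.023·(6500/223.874) ≈ 0.67.
E_I ∈ (0,1): normal good (necessity).

0.67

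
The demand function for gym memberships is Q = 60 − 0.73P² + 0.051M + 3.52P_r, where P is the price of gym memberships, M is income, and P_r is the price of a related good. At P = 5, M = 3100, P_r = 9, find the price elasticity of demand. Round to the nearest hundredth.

-0.16

At the given point, Q = 60 − 0.73(5)² + 0.051(3100) + 3.52(9) = 60 − 18.25 + 158.1 + 31.68 = 231.53.
∂Q/∂P = −2·0.73·P = -7.3, so E_p = -7.3·(5/231.53) ≈ -0.16.
|E_p| < 1: demand is inelastic.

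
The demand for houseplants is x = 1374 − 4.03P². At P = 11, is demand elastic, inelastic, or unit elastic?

At P = 11, x = 886.37.
dx/dP = −2·4.03·P = −88.66.
Point elasticity E = (dx/dP)·(P/x) = -88.66 × 11/886.37 ≈ -1.100.
|E| ≈ 1.100 > 1, so demand is elastic.

elastic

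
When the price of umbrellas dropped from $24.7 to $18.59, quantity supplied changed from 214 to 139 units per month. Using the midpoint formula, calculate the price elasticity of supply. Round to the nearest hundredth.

%Δq = (139 − 214)/[(214 + 139)/2] = -75/176.5 ≈ -0.4249.
%Δp = (18.59 − 24.7)/[(24.7 + 18.59)/2] = -6.11/21.645 ≈ -0.2823.
Arc elasticity E = %Δq/%Δp ≈ -0.4249/-0.2823 ≈ 1.51.
|E| > 1: supply is elastic over this range.

1.51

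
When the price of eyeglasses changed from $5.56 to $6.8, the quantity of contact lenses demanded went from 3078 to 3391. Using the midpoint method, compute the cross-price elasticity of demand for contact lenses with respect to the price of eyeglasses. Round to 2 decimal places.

0.48

%ΔQ_x = (3391 − 3078)/[(3078+3391)/2] = 313/3234.5 ≈ 0.0968.
%ΔP_y = (6.8 − 5.56)/[(5.56+6.8)/2] ≈ 0.2006.
E_xy = 0.0968/0.2006 ≈ 0.48.
E_xy > 0, so contact lenses and eyeglasses are substitutes.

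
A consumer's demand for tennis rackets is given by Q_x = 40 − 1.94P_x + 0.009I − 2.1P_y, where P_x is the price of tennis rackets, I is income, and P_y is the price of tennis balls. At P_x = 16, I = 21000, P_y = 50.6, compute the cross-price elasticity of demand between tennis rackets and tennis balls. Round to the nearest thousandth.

Substituting, Q_x = 40 − 1.94(16) + 0.009(21000) − 2.1(50.6) = 40 − 31.04 + 189 − 106.26 = 91.7.
∂Q_x/∂P_y = −2.1, so E_xy = -2.1·(50.6/91.7) ≈ -1.159.
E_xy < 0: the goods are complements.

-1.159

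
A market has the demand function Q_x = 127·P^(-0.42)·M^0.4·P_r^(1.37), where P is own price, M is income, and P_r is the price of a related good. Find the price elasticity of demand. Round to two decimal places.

-0.42

For a Cobb–Douglas (constant-elasticity) form Q_x = A·P^α·…, the elasticity with respect to P equals the exponent α at every point.
Here the exponent on P is -0.42, so the price elasticity of demand is -0.42.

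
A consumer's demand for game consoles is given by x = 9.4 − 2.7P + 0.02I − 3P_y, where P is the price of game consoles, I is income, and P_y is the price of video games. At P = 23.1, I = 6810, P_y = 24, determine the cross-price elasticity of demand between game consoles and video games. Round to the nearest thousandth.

-6.411

Substituting, x = 9.4 − 2.7(23.1) + 0.02(6810) − 3(24) = 9.4 − 62.37 + 136.2 − 72 = 11.23.
∂x/∂P_y = −3, so E_xy = -3·(24/11.23) ≈ -6.411.
E_xy < 0: the goods are complements.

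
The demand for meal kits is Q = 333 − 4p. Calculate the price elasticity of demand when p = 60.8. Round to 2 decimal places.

-2.71

At p = 60.8, Q = 89.8.
dQ/dp = −4.
Point elasticity E = (dQ/dp)·(p/Q) = -4 × 60.8/89.8 ≈ -2.71.
|E| > 1, so demand is elastic at this price.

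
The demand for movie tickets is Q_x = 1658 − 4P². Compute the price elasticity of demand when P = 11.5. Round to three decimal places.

At P = 11.5, Q_x = 1129.
dQ_x/dP = −2·4·P = −92.
Point elasticity E = (dQ_x/dP)·(P/Q_x) = -92 × 11.5/1129 ≈ -0.937.
|E| < 1, so demand is inelastic at this price.

-0.937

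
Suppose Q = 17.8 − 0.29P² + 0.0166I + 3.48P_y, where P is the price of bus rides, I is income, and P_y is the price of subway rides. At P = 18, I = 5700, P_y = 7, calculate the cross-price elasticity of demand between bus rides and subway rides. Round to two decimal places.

0.57

First evaluate Q: 17.8 − 0.29(18)² + 0.0166(5700) + 3.48(7) = 17.8 − 93.96 + 94.62 + 24.36 = 42.82.
∂Q/∂P_y = +3.48, so E_xy = 3.48·(7/42.82) ≈ 0.57.
E_xy > 0: the goods are substitutes.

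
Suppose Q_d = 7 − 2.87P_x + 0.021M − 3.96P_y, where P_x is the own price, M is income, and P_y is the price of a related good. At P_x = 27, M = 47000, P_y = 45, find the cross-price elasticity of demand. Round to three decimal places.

Evaluating quantity at (P_x, M, P_y) gives Q_d = 7 − 2.87(27) + 0.021(47000) − 3.96(45) = 7 − 77.49 + 987 − 178.2 = 738.31.
∂Q_d/∂P_y = −3.96, so E_xy = -3.96·(45/738.31) ≈ -0.241.
E_xy < 0: the goods are complements.

-0.241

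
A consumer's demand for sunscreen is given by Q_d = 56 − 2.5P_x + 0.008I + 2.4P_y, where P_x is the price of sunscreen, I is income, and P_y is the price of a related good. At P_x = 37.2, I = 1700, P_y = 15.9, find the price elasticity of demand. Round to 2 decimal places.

At the given point, Q_d = 56 − 2.5(37.2) + 0.008(1700) + 2.4(15.9) = 56 − 93 + 13.6 + 38.16 = 14.76.
∂Q_d/∂P_x = −2.5, so E_p = (−2.5)·(37.2/14.76) ≈ -6.30.
|E_p| > 1: demand is elastic.

-6.30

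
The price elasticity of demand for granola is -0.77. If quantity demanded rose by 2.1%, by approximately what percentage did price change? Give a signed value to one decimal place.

%ΔQ ≈ E × %ΔP ⇒ %ΔP = %ΔQ / E = (2.1%)/(-0.77) ≈ -2.7%.

-2.7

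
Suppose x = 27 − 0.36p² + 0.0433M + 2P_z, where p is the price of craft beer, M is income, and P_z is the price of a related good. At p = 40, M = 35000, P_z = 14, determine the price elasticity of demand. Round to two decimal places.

At the given point, x = 27 − 0.36(40)² + 0.0433(35000) + 2(14) = 27 − 576 + 1515.5 + 28 = 994.5.
∂x/∂p = −2·0.36·p = -28.8, so E_p = -28.8·(40/994.5) ≈ -1.16.
|E_p| > 1: demand is elastic.

-1.16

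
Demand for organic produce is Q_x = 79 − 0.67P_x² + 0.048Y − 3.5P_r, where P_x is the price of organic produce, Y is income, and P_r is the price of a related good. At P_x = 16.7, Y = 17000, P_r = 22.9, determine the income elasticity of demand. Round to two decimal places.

Q_x = 79 − 0.67(16.7)² + 0.048(17000) − 3.5(22.9) = 79 − 186.8563 + 816 − 80.15 = 627.9937.
∂Q_x/∂Y = +0.048, so E_I = 0.048·(17000/627.9937) ≈ 1.30.
E_I > 1: normal good (luxury).

1.30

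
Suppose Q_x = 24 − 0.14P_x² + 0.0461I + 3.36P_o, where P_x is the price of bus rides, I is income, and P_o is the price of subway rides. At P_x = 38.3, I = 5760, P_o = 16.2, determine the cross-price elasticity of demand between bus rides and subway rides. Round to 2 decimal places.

Q_x = 24 − 0.14(38.3)² + 0.0461(5760) + 3.36(16.2) = 24 − 205.3646 + 265.536 + 54.432 = 138.6034.
∂Q_x/∂P_o = +3.36, so E_xy = 3.36·(16.2/138.6034) ≈ 0.39.
E_xy > 0: the goods are substitutes.

0.39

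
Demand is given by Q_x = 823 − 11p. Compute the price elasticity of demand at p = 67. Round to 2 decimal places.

-8.57

At p = 67, Q_x = 86.
dQ_x/dp = −11.
Point elasticity E = (dQ_x/dp)·(p/Q_x) = -11 × 67/86 ≈ -8.57.
|E| > 1, so demand is elastic at this price.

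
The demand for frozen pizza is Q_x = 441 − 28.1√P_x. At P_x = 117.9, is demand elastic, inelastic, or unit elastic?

At P_x = 117.9, Q_x = 135.8852.
dQ_x/dP_x = −28.1/(2√P_x) = −28.1/(2·10.8582).
Point elasticity E = (dQ_x/dP_x)·(P_x/Q_x) = -1.294 × 117.9/135.8852 ≈ -1.123.
|E| ≈ 1.123 > 1, so demand is elastic.

elastic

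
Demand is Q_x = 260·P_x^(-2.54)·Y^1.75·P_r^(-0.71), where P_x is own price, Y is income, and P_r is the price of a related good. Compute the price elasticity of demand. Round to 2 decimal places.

-2.54

For a Cobb–Douglas (constant-elasticity) form Q_x = A·P_x^α·…, the elasticity with respect to P_x equals the exponent α at every point.
Here the exponent on P_x is -2.54, so the price elasticity of demand is -2.54.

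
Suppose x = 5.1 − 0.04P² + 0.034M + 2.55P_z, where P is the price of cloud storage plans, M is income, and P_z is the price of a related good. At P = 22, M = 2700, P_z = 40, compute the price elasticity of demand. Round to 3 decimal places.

-0.216

x = 5.1 − 0.04(22)² + 0.034(2700) + 2.55(40) = 5.1 − 19.36 + 91.8 + 102 = 179.54.
∂x/∂P = −2·0.04·P = -1.76, so E_p = -1.76·(22/179.54) ≈ -0.216.
|E_p| < 1: demand is inelastic.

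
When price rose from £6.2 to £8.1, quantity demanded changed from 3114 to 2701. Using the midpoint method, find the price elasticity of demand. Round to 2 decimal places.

%Δq = (2701 − 3114)/[(3114 + 2701)/2] = -413/2907.5 ≈ -0.1420.
%ΔP = (8.1 − 6.2)/[(6.2 + 8.1)/2] = 1.9/7.15 ≈ 0.2657.
Arc elasticity E = %Δq/%ΔP ≈ -0.1420/0.2657 ≈ -0.53.
|E| < 1: demand is inelastic over this range.

-0.53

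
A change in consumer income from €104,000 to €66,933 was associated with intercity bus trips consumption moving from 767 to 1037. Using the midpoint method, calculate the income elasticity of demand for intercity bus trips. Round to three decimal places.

%ΔQ = (1037 − 767)/[(767+1037)/2] = 270/902 ≈ 0.2993.
%ΔY = (66,933 − 104,000)/[(104,000+66,933)/2] = -37067/85466.5 ≈ -0.4337.
E_I = %ΔQ/%ΔY ≈ -0.690.
E_I < 0: inferior good.

-0.690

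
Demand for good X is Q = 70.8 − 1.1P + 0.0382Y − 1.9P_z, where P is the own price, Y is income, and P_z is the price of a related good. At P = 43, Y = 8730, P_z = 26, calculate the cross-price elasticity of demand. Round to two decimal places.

Substituting, Q = 70.8 − 1.1(43) + 0.0382(8730) − 1.9(26) = 70.8 − 47.3 + 333.486 − 49.4 = 307.586.
∂Q/∂P_z = −1.9, so E_xy = -1.9·(26/307.586) ≈ -0.16.
E_xy < 0: the goods are complements.

-0.16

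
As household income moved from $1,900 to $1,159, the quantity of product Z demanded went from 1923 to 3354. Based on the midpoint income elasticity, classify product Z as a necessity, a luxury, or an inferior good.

%ΔQ = (3354 − 1923)/[(1923+3354)/2] = 1431/2638.5 ≈ 0.5424.
%ΔI = (1,159 − 1,900)/[(1,900+1,159)/2] = -741/1529.5 ≈ -0.4845.
E_I = %ΔQ/%ΔI ≈ -1.119.
E_I < 0: inferior good.

inferior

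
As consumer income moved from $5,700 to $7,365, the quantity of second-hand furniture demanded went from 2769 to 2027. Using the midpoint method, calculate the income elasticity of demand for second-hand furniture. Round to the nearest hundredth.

%ΔQ = (2027 − 2769)/[(2769+2027)/2] = -742/2398 ≈ -0.3094.
%ΔI = (7,365 − 5,700)/[(5,700+7,365)/2] = 1665/6532.5 ≈ 0.2549.
E_I = %ΔQ/%ΔI ≈ -1.21.
E_I < 0: inferior good.

-1.21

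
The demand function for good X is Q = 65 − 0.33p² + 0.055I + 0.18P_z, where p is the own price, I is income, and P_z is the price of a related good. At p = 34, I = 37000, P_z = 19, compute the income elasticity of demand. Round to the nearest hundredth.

First evaluate Q: 65 − 0.33(34)² + 0.055(37000) + 0.18(19) = 65 − 381.48 + 2035 + 3.42 = 1721.94.
∂Q/∂I = +0.055, so E_I = 0.055·(37000/1721.94) ≈ 1.18.
E_I > 1: normal good (luxury).

1.18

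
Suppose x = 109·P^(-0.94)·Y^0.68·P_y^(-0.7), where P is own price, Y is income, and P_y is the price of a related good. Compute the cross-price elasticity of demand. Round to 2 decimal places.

-0.70

For a Cobb–Douglas (constant-elasticity) form x = A·P_y^α·…, the elasticity with respect to P_y equals the exponent α at every point.
Here the exponent on P_y is -0.7, so the cross-price elasticity of demand is -0.70.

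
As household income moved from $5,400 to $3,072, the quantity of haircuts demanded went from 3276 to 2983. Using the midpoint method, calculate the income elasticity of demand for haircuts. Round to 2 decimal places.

0.17

%ΔQ = (2983 − 3276)/[(3276+2983)/2] = -293/3129.5 ≈ -0.0936.
%ΔM = (3,072 − 5,400)/[(5,400+3,072)/2] = -2328/4236 ≈ -0.5496.
E_I = %ΔQ/%ΔM ≈ 0.17.
E_I ∈ (0,1): normal good (necessity).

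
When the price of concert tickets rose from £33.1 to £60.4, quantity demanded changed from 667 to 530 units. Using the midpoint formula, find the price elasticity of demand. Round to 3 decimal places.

%ΔQ = (530 − 667)/[(667 + 530)/2] = -137/598.5 ≈ -0.2289.
%ΔP = (60.4 − 33.1)/[(33.1 + 60.4)/2] = 27.3/46.75 ≈ 0.5840.
Arc elasticity E = %ΔQ/%ΔP ≈ -0.2289/0.5840 ≈ -0.392.
|E| < 1: demand is inelastic over this range.

-0.392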